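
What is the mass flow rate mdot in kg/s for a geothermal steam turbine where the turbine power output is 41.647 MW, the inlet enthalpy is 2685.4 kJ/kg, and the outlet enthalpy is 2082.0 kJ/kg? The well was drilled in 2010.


mdot = P * 1000 / (h_in - h_out)
mdot = 41.647 * 1000 / (2685.4 - 2082.0)
mdot = 69.021 kg/s


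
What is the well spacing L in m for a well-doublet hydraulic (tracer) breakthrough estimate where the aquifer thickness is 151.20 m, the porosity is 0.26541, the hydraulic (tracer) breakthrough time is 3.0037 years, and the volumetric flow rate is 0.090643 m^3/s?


L = sqrt(t_bt*365.25*86400*3*Qv / (pi*hr*phi))
L = sqrt(3.0037*365.25*86400*3*0.090643 / (pi*151.20*0.26541))
L = 452.17 m


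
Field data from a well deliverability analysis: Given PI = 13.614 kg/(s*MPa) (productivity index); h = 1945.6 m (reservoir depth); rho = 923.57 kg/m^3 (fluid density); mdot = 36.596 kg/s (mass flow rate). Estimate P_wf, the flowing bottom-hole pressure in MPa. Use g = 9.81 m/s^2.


Step 1: P_i = rho*g*h/1e6 = 923.57*9.81*1945.6/1e6 = 17.62757 MPa
Step 2: P_wf = P_i - mdot/PI = 17.62757 - 36.596/13.614 = 14.939 MPa
P_wf = 14.939 MPa


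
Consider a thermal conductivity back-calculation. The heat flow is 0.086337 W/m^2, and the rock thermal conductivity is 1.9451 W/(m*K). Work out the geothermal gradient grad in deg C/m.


grad = q / k * 1000
grad = 0.086337 / 1.9451 * 1000
grad = 44.38692 deg C/km
Convert: 44.38692 deg C/km * 0.001 = 0.044387 deg C/m
grad = 0.044387 deg C/m


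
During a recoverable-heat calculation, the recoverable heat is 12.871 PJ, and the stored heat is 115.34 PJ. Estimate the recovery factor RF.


RF = Q_rec / Q_s
RF = 12.871 / 115.34
RF = 0.11159


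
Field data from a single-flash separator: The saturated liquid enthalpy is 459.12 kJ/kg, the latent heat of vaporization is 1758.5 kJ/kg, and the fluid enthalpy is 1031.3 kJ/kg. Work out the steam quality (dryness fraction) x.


x = (h - hf) / hfg
x = (1031.3 - 459.12) / 1758.5
x = 0.32538


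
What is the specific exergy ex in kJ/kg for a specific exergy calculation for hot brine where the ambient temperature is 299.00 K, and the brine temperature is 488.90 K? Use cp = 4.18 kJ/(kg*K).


ex = cp * ((T_b - T_0) - T_0 * ln(T_b/T_0))
ex = 4.18 * ((488.90 - 299.00) - 299.00 * ln(488.90/299.00))
ex = 179.23 kJ/kg


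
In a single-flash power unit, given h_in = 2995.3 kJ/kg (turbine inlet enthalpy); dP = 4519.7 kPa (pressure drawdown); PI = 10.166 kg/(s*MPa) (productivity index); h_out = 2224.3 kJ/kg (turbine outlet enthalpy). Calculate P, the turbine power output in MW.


Step 1: mdot = PI * dP / 1000 = 10.166 * 4519.7 / 1000 = 45.94727 kg/s
Step 2: P = mdot*(h_in - h_out)/1000 = 45.94727*(2995.3 - 2224.3)/1000 = 35.425 MW
P = 35.425 MW


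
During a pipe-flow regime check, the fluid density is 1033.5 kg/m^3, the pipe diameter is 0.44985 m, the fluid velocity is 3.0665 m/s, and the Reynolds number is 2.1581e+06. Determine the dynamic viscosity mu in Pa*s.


mu = rho * vel * D / Re
mu = 1033.5 * 3.0665 * 0.44985 / 2.1581e+06
mu = 0.00066062 Pa*s


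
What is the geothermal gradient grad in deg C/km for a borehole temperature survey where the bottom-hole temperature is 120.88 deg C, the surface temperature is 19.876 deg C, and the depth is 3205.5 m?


grad = (T_d - T_surf) / d * 1000
grad = (120.88 - 19.876) / 3205.5 * 1000
grad = 31.510 deg C/km


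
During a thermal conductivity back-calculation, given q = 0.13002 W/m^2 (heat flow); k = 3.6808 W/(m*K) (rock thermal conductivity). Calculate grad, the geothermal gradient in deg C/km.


grad = q / k * 1000
grad = 0.13002 / 3.6808 * 1000
grad = 35.324 deg C/km


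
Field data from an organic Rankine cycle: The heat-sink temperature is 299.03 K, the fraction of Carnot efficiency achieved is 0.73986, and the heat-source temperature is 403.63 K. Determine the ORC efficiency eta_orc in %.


eta_orc = (1 - Tc/Th) * f * 100
eta_orc = (1 - 299.03/403.63) * 0.73986 * 100
eta_orc = 19.173 %


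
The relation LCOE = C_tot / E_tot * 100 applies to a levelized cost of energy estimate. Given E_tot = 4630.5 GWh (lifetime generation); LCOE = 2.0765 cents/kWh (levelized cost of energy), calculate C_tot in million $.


C_tot = LCOE / 100 * E_tot
C_tot = 2.0765 / 100 * 4630.5
C_tot = 96.152 million $


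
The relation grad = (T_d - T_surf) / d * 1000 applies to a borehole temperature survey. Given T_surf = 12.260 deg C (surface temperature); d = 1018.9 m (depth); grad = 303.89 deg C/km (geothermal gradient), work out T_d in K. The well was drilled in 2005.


T_d = T_surf + grad * d / 1000
T_d = 12.260 + 303.89 * 1018.9 / 1000
T_d = 321.8935 deg C
Convert to K: 321.8935 + 273.15 = 595.04 K
T_d = 595.04 K


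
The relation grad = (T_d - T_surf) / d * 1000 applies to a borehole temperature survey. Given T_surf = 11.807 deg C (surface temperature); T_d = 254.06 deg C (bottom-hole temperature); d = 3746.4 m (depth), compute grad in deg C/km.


grad = (T_d - T_surf) / d * 1000
grad = (254.06 - 11.807) / 3746.4 * 1000
grad = 64.663 deg C/km


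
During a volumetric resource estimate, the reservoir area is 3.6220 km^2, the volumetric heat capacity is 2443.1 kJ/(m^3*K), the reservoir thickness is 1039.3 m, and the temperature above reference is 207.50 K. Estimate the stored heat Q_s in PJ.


Step 1: Vr = A*1e6*hr = 3.622*1e6*1039.3 = 3.764345e+09 m^3
Step 2: Q_s = Vr*rhoc*dT/1e12 = 3.764345e+09*2443.1*207.5/1e12 = 1908.3 PJ
Q_s = 1908.3 PJ


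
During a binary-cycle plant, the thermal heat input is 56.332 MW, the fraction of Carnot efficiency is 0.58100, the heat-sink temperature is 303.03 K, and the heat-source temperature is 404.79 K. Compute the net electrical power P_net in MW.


Step 1: eta = (1 - Tc/Th)*f = (1 - 303.03/404.79)*0.581 = 0.1460574
Step 2: P_net = eta * Q_in = 0.1460574 * 56.332 = 8.2277 MW
P_net = 8.2277 MW


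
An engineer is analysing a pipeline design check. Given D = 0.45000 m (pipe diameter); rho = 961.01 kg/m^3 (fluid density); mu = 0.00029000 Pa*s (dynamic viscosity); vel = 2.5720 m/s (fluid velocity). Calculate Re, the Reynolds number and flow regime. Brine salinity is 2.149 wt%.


Step 1: Re = rho*vel*D/mu = 961.01*2.572*0.45/0.00029 = 3.8354e+06
Step 2: Re = 3.8354e+06 > 4000, so flow is turbulent.
Re = 3.8354e+06 (turbulent)


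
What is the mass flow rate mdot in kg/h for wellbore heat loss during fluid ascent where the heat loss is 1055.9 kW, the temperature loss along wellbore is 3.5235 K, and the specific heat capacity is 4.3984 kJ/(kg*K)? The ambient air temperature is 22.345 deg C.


mdot = Q_loss / (cp * dT)
mdot = 1055.9 / (4.3984 * 3.5235)
mdot = 68.13242 kg/s
Convert: 68.13242 kg/s * 3600.0 = 2.4528e+05 kg/h
mdot = 2.4528e+05 kg/h


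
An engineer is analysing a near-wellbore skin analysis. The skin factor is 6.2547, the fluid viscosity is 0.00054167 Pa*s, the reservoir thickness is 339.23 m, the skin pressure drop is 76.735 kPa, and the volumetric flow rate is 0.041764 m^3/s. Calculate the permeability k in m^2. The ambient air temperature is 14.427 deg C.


k = S*q*mu / (2*pi*dP_s*1000*hr)
k = 6.2547*0.041764*0.00054167 / (2*pi*76.735*1000*339.23)
k = 8.6512e-13 m^2


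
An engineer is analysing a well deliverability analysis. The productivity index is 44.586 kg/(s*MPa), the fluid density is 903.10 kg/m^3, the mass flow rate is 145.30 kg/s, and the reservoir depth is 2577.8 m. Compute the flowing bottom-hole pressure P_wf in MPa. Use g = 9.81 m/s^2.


Step 1: P_i = rho*g*h/1e6 = 903.1*9.81*2577.8/1e6 = 22.83779 MPa
Step 2: P_wf = P_i - mdot/PI = 22.83779 - 145.3/44.586 = 19.579 MPa
P_wf = 19.579 MPa


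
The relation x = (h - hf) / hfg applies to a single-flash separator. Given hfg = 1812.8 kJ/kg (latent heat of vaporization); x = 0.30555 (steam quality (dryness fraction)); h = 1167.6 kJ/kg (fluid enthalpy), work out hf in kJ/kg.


hf = h - x * hfg
hf = 1167.6 - 0.30555 * 1812.8
hf = 613.70 kJ/kg


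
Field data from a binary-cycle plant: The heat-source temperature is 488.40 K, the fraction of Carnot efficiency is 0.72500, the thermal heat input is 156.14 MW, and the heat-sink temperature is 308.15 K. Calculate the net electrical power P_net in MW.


Step 1: eta = (1 - Tc/Th)*f = (1 - 308.15/488.4)*0.725 = 0.2675701
Step 2: P_net = eta * Q_in = 0.2675701 * 156.14 = 41.778 MW
P_net = 41.778 MW


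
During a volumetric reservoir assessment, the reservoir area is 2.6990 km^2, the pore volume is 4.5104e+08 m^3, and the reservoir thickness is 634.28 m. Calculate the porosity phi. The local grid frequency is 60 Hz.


phi = Vp / (A * 1e6 * hr)
phi = 4.5104e+08 / (2.6990 * 1e6 * 634.28)
phi = 0.26347


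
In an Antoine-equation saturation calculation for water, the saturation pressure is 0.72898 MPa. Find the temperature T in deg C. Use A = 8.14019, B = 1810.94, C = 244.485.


T = B / (A - log10(P_sat * 760 / 0.101325)) - C
T = 1810.94 / (8.14019 - log10(0.72898 * 760 / 0.101325)) - 244.485
T = 166.87 deg C


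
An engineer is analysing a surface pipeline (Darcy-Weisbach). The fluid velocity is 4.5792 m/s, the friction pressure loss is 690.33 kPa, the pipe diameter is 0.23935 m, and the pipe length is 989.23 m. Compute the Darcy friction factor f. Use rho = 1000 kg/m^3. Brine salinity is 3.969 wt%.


f = dP*1000 / ((L/D)*(rho*vel^2/2))
f = 690.33*1000 / ((989.23/0.23935)*(1000*4.5792^2/2))
f = 0.015931


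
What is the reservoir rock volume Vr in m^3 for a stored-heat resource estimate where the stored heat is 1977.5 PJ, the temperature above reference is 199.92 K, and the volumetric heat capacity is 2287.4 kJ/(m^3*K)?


Vr = Q_s * 1e12 / (rhoc * dT)
Vr = 1977.5 * 1e12 / (2287.4 * 199.92)
Vr = 4.3243e+09 m^3


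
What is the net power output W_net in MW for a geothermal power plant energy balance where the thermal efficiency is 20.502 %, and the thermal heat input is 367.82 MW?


W_net = eta / 100 * Q_in
W_net = 20.502 / 100 * 367.82
W_net = 75.410 MW


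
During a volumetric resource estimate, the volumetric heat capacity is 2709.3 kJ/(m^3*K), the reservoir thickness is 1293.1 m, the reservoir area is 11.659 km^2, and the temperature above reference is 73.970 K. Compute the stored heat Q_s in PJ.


Step 1: Vr = A*1e6*hr = 11.659*1e6*1293.1 = 1.507625e+10 m^3
Step 2: Q_s = Vr*rhoc*dT/1e12 = 1.507625e+10*2709.3*73.97/1e12 = 3021.4 PJ
Q_s = 3021.4 PJ


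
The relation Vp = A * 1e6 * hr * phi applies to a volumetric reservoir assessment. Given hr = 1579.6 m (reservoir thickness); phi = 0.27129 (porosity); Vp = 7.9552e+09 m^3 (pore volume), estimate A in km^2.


A = Vp / (1e6 * hr * phi)
A = 7.9552e+09 / (1e6 * 1579.6 * 0.27129)
A = 18.564 km^2


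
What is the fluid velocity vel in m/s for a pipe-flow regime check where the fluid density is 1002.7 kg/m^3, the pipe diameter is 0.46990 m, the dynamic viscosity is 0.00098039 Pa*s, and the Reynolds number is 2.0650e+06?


vel = Re * mu / (rho * D)
vel = 2.0650e+06 * 0.00098039 / (1002.7 * 0.46990)
vel = 4.2968 m/s


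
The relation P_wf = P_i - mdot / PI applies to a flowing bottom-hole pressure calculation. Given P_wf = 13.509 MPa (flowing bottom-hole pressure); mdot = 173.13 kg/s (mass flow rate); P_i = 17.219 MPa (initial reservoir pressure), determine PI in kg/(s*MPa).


PI = mdot / (P_i - P_wf)
PI = 173.13 / (17.219 - 13.509)
PI = 46.666 kg/(s*MPa)


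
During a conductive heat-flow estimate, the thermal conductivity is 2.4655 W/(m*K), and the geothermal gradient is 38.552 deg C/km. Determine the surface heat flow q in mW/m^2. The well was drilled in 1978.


q = k * grad / 1000
q = 2.4655 * 38.552 / 1000
q = 0.09504996 W/m^2
Convert: 0.09504996 W/m^2 * 1000.0 = 95.050 mW/m^2
q = 95.050 mW/m^2


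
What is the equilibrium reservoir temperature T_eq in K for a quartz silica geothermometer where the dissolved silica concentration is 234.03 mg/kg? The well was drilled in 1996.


T_eq = 1309 / (5.19 - log10(SiO2)) - 273.15
T_eq = 1309 / (5.19 - log10(234.03)) - 273.15
T_eq = 190.9145 deg C
Convert to K: 190.9145 + 273.15 = 464.06 K
T_eq = 464.06 K


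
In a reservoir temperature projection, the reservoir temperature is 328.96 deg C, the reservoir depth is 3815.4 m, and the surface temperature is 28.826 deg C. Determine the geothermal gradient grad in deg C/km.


grad = (T_res - T_surf) / d * 1000
grad = (328.96 - 28.826) / 3815.4 * 1000
grad = 78.664 deg C/km


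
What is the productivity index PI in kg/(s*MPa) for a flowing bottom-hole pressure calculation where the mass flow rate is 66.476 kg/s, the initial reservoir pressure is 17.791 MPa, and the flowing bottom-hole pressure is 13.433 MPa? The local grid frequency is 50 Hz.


PI = mdot / (P_i - P_wf)
PI = 66.476 / (17.791 - 13.433)
PI = 15.254 kg/(s*MPa)


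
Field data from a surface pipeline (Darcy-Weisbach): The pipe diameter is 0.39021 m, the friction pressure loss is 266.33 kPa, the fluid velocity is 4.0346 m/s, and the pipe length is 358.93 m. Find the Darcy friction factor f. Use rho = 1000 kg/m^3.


f = dP*1000 / ((L/D)*(rho*vel^2/2))
f = 266.33*1000 / ((358.93/0.39021)*(1000*4.0346^2/2))
f = 0.035574


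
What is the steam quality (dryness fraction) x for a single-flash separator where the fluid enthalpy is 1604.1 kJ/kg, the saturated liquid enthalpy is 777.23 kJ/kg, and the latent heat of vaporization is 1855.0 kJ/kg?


x = (h - hf) / hfg
x = (1604.1 - 777.23) / 1855.0
x = 0.44575


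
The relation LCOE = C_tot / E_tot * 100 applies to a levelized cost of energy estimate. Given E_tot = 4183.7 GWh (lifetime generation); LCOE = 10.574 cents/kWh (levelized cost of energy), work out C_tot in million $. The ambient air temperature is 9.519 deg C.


C_tot = LCOE / 100 * E_tot
C_tot = 10.574 / 100 * 4183.7
C_tot = 442.38 million $


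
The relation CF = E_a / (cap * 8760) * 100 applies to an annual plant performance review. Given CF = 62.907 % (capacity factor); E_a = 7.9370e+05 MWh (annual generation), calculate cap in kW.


cap = E_a / (CF/100 * 8760)
cap = 7.9370e+05 / (62.907/100 * 8760)
cap = 144.0301 MW
Convert: 144.0301 MW * 1000.0 = 1.4403e+05 kW
cap = 1.4403e+05 kW


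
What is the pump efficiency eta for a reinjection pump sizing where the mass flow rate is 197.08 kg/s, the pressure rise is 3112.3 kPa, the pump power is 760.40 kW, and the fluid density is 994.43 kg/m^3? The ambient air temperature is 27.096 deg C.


eta = mdot * dP / (rho * P_pump)
eta = 197.08 * 3112.3 / (994.43 * 760.40)
eta = 0.81116


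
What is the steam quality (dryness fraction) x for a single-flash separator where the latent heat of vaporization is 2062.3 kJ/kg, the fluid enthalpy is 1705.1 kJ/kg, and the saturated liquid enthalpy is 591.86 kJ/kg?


x = (h - hf) / hfg
x = (1705.1 - 591.86) / 2062.3
x = 0.53981


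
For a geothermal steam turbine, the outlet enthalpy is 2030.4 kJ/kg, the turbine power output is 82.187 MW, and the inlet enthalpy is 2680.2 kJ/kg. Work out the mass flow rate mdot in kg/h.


mdot = P * 1000 / (h_in - h_out)
mdot = 82.187 * 1000 / (2680.2 - 2030.4)
mdot = 126.4805 kg/s
Convert: 126.4805 kg/s * 3600.0 = 4.5533e+05 kg/h
mdot = 4.5533e+05 kg/h


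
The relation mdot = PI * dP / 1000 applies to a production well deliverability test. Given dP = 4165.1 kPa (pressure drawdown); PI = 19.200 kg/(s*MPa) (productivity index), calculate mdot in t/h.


mdot = PI * dP / 1000
mdot = 19.200 * 4165.1 / 1000
mdot = 79.96992 kg/s
Convert: 79.96992 kg/s * 3.6 = 287.89 t/h
mdot = 287.89 t/h


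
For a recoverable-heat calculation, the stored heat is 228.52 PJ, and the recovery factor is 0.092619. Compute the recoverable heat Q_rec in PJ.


Q_rec = Q_s * RF
Q_rec = 228.52 * 0.092619
Q_rec = 21.165 PJ


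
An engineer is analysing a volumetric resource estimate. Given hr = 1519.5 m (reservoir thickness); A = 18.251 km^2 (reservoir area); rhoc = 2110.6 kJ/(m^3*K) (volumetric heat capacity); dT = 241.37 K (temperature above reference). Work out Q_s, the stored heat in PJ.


Step 1: Vr = A*1e6*hr = 18.251*1e6*1519.5 = 2.773239e+10 m^3
Step 2: Q_s = Vr*rhoc*dT/1e12 = 2.773239e+10*2110.6*241.37/1e12 = 14128 PJ
Q_s = 14128 PJ


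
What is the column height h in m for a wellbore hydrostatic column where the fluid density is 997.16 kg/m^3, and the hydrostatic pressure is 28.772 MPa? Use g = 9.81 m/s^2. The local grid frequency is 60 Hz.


h = P * 1e6 / (g * rho)
h = 28.772 * 1e6 / (9.81 * 997.16)
h = 2941.3 m


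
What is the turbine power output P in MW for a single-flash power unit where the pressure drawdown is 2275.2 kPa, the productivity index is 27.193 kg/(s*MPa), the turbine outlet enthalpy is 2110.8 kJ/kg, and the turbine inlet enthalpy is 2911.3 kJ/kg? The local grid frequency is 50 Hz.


Step 1: mdot = PI * dP / 1000 = 27.193 * 2275.2 / 1000 = 61.86951 kg/s
Step 2: P = mdot*(h_in - h_out)/1000 = 61.86951*(2911.3 - 2110.8)/1000 = 49.527 MW
P = 49.527 MW


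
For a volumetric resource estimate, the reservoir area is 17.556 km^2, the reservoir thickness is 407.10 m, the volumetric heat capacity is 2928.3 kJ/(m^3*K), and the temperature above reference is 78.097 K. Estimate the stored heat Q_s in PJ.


Step 1: Vr = A*1e6*hr = 17.556*1e6*407.1 = 7.147048e+09 m^3
Step 2: Q_s = Vr*rhoc*dT/1e12 = 7.147048e+09*2928.3*78.097/1e12 = 1634.5 PJ
Q_s = 1634.5 PJ


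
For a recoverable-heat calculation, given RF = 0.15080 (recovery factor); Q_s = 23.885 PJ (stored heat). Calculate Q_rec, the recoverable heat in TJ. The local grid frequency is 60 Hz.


Q_rec = Q_s * RF
Q_rec = 23.885 * 0.15080
Q_rec = 3.601858 PJ
Convert: 3.601858 PJ * 1000.0 = 3601.9 TJ
Q_rec = 3601.9 TJ


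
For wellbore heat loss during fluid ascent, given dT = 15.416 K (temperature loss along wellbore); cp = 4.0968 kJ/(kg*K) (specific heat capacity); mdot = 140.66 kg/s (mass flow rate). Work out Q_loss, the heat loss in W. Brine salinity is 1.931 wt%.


Q_loss = mdot * cp * dT
Q_loss = 140.66 * 4.0968 * 15.416
Q_loss = 8883.561 kW
Convert: 8883.561 kW * 1000.0 = 8.8836e+06 W
Q_loss = 8.8836e+06 W


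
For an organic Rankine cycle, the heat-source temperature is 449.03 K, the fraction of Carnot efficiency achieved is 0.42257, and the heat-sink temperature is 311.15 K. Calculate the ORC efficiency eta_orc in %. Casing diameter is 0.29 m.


eta_orc = (1 - Tc/Th) * f * 100
eta_orc = (1 - 311.15/449.03) * 0.42257 * 100
eta_orc = 12.976 %


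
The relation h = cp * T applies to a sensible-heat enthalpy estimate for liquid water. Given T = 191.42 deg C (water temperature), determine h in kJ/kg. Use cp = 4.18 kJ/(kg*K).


h = cp * T
h = 4.18 * 191.42
h = 800.14 kJ/kg


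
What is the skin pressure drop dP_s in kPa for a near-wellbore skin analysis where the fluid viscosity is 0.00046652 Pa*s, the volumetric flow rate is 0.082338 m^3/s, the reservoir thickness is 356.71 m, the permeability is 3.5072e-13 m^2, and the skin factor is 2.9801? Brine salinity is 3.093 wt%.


dP_s = S * q * mu / (2*pi*k*hr) / 1000
dP_s = 2.9801 * 0.082338 * 0.00046652 / (2*pi*3.5072e-13*356.71) / 1000
dP_s = 145.63 kPa


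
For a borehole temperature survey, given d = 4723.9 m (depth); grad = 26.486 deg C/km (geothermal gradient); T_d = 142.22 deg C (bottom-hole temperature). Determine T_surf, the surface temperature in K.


T_surf = T_d - grad * d / 1000
T_surf = 142.22 - 26.486 * 4723.9 / 1000
T_surf = 17.10278 deg C
Convert to K: 17.10278 + 273.15 = 290.25 K
T_surf = 290.25 K


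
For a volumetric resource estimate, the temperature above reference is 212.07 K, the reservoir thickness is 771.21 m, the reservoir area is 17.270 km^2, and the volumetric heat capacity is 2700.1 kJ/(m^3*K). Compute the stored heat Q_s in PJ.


Step 1: Vr = A*1e6*hr = 17.27*1e6*771.21 = 1.331880e+10 m^3
Step 2: Q_s = Vr*rhoc*dT/1e12 = 1.331880e+10*2700.1*212.07/1e12 = 7626.5 PJ
Q_s = 7626.5 PJ


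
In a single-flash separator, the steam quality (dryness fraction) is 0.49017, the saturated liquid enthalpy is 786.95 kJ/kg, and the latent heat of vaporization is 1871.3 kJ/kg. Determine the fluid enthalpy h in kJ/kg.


h = hf + x * hfg
h = 786.95 + 0.49017 * 1871.3
h = 1704.2 kJ/kg


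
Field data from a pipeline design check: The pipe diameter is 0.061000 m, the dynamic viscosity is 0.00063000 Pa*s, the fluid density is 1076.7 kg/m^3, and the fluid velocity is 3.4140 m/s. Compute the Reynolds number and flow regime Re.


Step 1: Re = rho*vel*D/mu = 1076.7*3.414*0.061/0.00063 = 3.5592e+05
Step 2: Re = 3.5592e+05 > 4000, so flow is turbulent.
Re = 3.5592e+05 (turbulent)


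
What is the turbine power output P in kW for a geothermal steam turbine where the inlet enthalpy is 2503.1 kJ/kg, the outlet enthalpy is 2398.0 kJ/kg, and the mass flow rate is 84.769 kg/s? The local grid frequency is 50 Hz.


P = mdot * (h_in - h_out) / 1000
P = 84.769 * (2503.1 - 2398.0) / 1000
P = 8.909222 MW
Convert: 8.909222 MW * 1000.0 = 8909.2 kW
P = 8909.2 kW


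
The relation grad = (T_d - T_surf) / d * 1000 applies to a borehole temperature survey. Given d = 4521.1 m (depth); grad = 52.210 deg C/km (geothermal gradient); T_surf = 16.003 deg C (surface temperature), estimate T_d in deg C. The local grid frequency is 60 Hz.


T_d = T_surf + grad * d / 1000
T_d = 16.003 + 52.210 * 4521.1 / 1000
T_d = 252.05 deg C


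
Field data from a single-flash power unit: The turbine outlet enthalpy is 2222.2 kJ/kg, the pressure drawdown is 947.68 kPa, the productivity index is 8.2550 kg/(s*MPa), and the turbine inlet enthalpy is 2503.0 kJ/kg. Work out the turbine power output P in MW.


Step 1: mdot = PI * dP / 1000 = 8.255 * 947.68 / 1000 = 7.823098 kg/s
Step 2: P = mdot*(h_in - h_out)/1000 = 7.823098*(2503.0 - 2222.2)/1000 = 2.1967 MW
P = 2.1967 MW


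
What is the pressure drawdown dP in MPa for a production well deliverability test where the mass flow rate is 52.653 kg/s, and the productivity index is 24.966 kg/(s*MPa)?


dP = mdot * 1000 / PI
dP = 52.653 * 1000 / 24.966
dP = 2108.988 kPa
Convert: 2108.988 kPa * 0.001 = 2.1090 MPa
dP = 2.1090 MPa


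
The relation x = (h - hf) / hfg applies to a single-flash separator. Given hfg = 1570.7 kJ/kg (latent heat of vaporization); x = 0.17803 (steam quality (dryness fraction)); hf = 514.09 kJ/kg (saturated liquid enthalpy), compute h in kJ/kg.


h = hf + x * hfg
h = 514.09 + 0.17803 * 1570.7
h = 793.72 kJ/kg


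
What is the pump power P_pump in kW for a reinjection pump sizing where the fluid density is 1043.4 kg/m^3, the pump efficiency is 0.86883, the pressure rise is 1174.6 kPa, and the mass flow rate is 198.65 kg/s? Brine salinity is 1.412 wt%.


P_pump = mdot * dP / (rho * eta)
P_pump = 198.65 * 1174.6 / (1043.4 * 0.86883)
P_pump = 257.39 kW


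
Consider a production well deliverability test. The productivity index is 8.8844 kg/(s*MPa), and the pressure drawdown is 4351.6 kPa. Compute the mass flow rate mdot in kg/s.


mdot = PI * dP / 1000
mdot = 8.8844 * 4351.6 / 1000
mdot = 38.661 kg/s


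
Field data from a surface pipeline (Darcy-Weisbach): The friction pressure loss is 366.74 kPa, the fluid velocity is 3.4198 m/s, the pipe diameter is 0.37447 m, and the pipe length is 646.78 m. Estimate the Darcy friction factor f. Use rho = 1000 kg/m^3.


f = dP*1000 / ((L/D)*(rho*vel^2/2))
f = 366.74*1000 / ((646.78/0.37447)*(1000*3.4198^2/2))
f = 0.036312


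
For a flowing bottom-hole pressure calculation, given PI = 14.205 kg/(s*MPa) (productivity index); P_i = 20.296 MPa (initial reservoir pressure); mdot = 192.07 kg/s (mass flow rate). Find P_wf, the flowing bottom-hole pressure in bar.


P_wf = P_i - mdot / PI
P_wf = 20.296 - 192.07 / 14.205
P_wf = 6.774705 MPa
Convert: 6.774705 MPa * 10.0 = 67.747 bar
P_wf = 67.747 bar


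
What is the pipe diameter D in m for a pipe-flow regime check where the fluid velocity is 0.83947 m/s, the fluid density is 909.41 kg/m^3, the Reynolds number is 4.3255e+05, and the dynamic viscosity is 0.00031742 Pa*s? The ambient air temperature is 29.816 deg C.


D = Re * mu / (rho * vel)
D = 4.3255e+05 * 0.00031742 / (909.41 * 0.83947)
D = 0.17985 m


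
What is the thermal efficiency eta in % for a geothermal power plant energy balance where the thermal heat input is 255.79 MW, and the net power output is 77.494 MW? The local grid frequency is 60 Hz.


eta = W_net / Q_in * 100
eta = 77.494 / 255.79 * 100
eta = 30.296 %


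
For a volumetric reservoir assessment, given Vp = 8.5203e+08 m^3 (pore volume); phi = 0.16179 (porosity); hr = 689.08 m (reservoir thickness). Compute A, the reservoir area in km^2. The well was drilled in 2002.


A = Vp / (1e6 * hr * phi)
A = 8.5203e+08 / (1e6 * 689.08 * 0.16179)
A = 7.6425 km^2


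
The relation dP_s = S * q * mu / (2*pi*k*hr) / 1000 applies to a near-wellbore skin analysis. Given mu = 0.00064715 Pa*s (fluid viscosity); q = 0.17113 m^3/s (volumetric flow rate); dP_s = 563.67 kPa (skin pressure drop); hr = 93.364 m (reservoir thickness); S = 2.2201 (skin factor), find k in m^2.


k = S*q*mu / (2*pi*dP_s*1000*hr)
k = 2.2201*0.17113*0.00064715 / (2*pi*563.67*1000*93.364)
k = 7.4357e-13 m^2


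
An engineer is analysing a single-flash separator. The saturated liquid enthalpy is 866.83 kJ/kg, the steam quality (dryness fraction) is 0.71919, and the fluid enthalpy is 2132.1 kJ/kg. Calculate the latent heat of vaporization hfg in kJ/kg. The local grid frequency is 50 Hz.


hfg = (h - hf) / x
hfg = (2132.1 - 866.83) / 0.71919
hfg = 1759.3 kJ/kg


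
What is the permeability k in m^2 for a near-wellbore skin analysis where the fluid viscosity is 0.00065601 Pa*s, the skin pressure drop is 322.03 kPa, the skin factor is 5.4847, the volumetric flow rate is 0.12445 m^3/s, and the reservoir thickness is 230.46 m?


k = S*q*mu / (2*pi*dP_s*1000*hr)
k = 5.4847*0.12445*0.00065601 / (2*pi*322.03*1000*230.46)
k = 9.6025e-13 m^2


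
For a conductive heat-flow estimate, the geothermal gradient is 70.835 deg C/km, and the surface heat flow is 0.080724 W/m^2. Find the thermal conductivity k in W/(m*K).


k = q * 1000 / grad
k = 0.080724 * 1000 / 70.835
k = 1.1396 W/(m*K)


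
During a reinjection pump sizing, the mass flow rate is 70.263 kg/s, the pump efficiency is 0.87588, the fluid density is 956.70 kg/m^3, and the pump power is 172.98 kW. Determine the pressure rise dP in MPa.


dP = P_pump * rho * eta / mdot
dP = 172.98 * 956.70 * 0.87588 / 70.263
dP = 2062.954 kPa
Convert: 2062.954 kPa * 0.001 = 2.0630 MPa
dP = 2.0630 MPa


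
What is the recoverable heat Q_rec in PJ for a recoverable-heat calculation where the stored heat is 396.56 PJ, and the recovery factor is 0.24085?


Q_rec = Q_s * RF
Q_rec = 396.56 * 0.24085
Q_rec = 95.511 PJ


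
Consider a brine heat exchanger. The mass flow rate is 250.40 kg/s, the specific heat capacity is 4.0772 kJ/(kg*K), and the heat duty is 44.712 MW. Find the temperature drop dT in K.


dT = Q * 1000 / (mdot * cp)
dT = 44.712 * 1000 / (250.40 * 4.0772)
dT = 43.795 K


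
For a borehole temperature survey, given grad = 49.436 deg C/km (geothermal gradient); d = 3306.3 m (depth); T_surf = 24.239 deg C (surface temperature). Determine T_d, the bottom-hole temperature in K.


T_d = T_surf + grad * d / 1000
T_d = 24.239 + 49.436 * 3306.3 / 1000
T_d = 187.6892 deg C
Convert to K: 187.6892 + 273.15 = 460.84 K
T_d = 460.84 K


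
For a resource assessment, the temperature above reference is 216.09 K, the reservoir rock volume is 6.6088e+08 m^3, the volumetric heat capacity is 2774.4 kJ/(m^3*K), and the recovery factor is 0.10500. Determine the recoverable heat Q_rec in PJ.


Step 1: Q_s = Vr*rhoc*dT/1e12 = 6.6088e+08*2774.4*216.09/1e12 = 396.2108 PJ
Step 2: Q_rec = Q_s * RF = 396.2108 * 0.105 = 41.602 PJ
Q_rec = 41.602 PJ


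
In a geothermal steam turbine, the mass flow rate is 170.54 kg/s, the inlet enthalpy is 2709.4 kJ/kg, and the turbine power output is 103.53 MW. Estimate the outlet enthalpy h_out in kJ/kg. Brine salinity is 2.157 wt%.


h_out = h_in - P * 1000 / mdot
h_out = 2709.4 - 103.53 * 1000 / 170.54
h_out = 2102.3 kJ/kg


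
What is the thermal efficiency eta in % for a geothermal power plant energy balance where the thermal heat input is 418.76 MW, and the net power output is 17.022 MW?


eta = W_net / Q_in * 100
eta = 17.022 / 418.76 * 100
eta = 4.0649 %


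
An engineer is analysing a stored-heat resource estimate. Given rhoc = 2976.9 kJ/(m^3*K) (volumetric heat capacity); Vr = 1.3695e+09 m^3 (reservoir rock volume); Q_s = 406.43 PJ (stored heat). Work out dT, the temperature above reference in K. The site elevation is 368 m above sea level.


dT = Q_s * 1e12 / (Vr * rhoc)
dT = 406.43 * 1e12 / (1.3695e+09 * 2976.9)
dT = 99.692 K


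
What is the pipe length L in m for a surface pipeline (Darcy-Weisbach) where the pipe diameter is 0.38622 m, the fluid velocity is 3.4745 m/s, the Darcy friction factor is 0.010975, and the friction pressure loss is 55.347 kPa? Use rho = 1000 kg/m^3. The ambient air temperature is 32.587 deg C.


L = dP*1000*D / (f*rho*vel^2/2)
L = 55.347*1000*0.38622 / (0.010975*1000*3.4745^2/2)
L = 322.68 m


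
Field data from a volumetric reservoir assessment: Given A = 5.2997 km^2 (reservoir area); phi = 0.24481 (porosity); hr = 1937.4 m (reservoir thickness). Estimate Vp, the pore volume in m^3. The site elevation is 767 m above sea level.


Vp = A * 1e6 * hr * phi
Vp = 5.2997 * 1e6 * 1937.4 * 0.24481
Vp = 2.5136e+09 m^3


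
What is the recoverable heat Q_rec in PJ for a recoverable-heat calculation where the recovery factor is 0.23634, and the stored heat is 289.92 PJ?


Q_rec = Q_s * RF
Q_rec = 289.92 * 0.23634
Q_rec = 68.520 PJ


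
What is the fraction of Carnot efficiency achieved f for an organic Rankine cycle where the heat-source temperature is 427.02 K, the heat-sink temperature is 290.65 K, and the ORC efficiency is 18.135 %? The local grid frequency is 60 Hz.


f = (eta_orc/100) / (1 - Tc/Th)
f = (18.135/100) / (1 - 290.65/427.02)
f = 0.56787


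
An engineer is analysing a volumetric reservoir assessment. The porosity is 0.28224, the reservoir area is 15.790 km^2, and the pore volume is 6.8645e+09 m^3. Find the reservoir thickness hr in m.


hr = Vp / (A * 1e6 * phi)
hr = 6.8645e+09 / (15.790 * 1e6 * 0.28224)
hr = 1540.3 m


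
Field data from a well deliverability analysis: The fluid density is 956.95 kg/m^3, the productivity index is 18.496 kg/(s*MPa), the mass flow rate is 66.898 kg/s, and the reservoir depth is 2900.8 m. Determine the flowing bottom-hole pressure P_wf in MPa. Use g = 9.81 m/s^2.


Step 1: P_i = rho*g*h/1e6 = 956.95*9.81*2900.8/1e6 = 27.23178 MPa
Step 2: P_wf = P_i - mdot/PI = 27.23178 - 66.898/18.496 = 23.615 MPa
P_wf = 23.615 MPa


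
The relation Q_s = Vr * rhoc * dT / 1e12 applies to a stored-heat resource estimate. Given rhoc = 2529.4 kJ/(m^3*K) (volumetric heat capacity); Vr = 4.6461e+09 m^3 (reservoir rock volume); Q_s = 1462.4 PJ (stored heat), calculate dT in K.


dT = Q_s * 1e12 / (Vr * rhoc)
dT = 1462.4 * 1e12 / (4.6461e+09 * 2529.4)
dT = 124.44 K


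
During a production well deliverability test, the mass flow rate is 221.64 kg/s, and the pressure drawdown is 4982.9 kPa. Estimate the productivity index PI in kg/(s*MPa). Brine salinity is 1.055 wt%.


PI = mdot * 1000 / dP
PI = 221.64 * 1000 / 4982.9
PI = 44.480 kg/(s*MPa)


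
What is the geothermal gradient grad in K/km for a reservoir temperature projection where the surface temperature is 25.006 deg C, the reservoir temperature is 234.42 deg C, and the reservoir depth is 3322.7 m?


grad = (T_res - T_surf) / d * 1000
grad = (234.42 - 25.006) / 3322.7 * 1000
grad = 63.02525 deg C/km
Convert: 63.02525 deg C/km * 1.0 = 63.025 K/km
grad = 63.025 K/km


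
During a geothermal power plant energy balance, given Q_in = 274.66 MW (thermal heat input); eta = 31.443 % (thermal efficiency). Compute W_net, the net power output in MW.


W_net = eta / 100 * Q_in
W_net = 31.443 / 100 * 274.66
W_net = 86.361 MW


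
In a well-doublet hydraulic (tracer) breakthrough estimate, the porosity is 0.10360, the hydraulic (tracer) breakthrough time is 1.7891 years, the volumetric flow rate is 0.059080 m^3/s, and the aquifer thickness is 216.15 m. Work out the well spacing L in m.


L = sqrt(t_bt*365.25*86400*3*Qv / (pi*hr*phi))
L = sqrt(1.7891*365.25*86400*3*0.059080 / (pi*216.15*0.10360))
L = 377.15 m


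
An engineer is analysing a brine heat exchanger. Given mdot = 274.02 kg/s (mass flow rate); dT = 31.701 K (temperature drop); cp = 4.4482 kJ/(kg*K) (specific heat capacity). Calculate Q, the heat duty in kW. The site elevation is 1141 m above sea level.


Q = mdot * cp * dT / 1000
Q = 274.02 * 4.4482 * 31.701 / 1000
Q = 38.64021 MW
Convert: 38.64021 MW * 1000.0 = 38640 kW
Q = 38640 kW


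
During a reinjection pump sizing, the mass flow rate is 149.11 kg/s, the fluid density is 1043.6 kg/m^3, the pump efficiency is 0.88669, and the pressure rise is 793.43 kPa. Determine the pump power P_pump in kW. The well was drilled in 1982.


P_pump = mdot * dP / (rho * eta)
P_pump = 149.11 * 793.43 / (1043.6 * 0.88669)
P_pump = 127.85 kW


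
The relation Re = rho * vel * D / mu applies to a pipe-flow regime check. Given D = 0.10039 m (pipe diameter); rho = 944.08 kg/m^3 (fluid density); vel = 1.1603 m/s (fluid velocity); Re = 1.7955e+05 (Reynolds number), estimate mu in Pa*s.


mu = rho * vel * D / Re
mu = 944.08 * 1.1603 * 0.10039 / 1.7955e+05
mu = 0.00061247 Pa*s


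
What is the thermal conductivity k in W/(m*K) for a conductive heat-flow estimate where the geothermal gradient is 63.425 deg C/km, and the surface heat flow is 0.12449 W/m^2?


k = q * 1000 / grad
k = 0.12449 * 1000 / 63.425
k = 1.9628 W/(m*K)


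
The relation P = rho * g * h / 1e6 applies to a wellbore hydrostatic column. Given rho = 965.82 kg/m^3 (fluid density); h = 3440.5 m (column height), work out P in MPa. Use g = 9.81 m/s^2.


P = rho * g * h / 1e6
P = 965.82 * 9.81 * 3440.5 / 1e6
P = 32.598 MPa


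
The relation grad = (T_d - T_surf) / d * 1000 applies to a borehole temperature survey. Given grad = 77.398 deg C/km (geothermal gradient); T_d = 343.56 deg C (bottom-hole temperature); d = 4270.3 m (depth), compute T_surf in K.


T_surf = T_d - grad * d / 1000
T_surf = 343.56 - 77.398 * 4270.3 / 1000
T_surf = 13.04732 deg C
Convert to K: 13.04732 + 273.15 = 286.20 K
T_surf = 286.20 K


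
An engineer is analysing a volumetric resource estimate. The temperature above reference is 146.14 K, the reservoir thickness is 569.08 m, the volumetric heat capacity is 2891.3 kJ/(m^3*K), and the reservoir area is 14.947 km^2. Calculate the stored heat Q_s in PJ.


Step 1: Vr = A*1e6*hr = 14.947*1e6*569.08 = 8.506039e+09 m^3
Step 2: Q_s = Vr*rhoc*dT/1e12 = 8.506039e+09*2891.3*146.14/1e12 = 3594.1 PJ
Q_s = 3594.1 PJ


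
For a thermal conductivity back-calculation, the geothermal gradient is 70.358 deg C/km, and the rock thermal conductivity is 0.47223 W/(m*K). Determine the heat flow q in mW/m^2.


q = k * grad / 1000
q = 0.47223 * 70.358 / 1000
q = 0.03322516 W/m^2
Convert: 0.03322516 W/m^2 * 1000.0 = 33.225 mW/m^2
q = 33.225 mW/m^2


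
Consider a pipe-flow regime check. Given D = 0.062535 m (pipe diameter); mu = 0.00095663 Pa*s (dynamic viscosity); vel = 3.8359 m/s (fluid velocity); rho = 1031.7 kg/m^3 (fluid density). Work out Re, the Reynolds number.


Re = rho * vel * D / mu
Re = 1031.7 * 3.8359 * 0.062535 / 0.00095663
Re = 2.5870e+05


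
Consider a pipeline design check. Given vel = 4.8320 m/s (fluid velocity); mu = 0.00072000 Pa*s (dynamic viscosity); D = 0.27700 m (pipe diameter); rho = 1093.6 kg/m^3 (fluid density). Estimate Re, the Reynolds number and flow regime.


Step 1: Re = rho*vel*D/mu = 1093.6*4.832*0.277/0.00072 = 2.0330e+06
Step 2: Re = 2.0330e+06 > 4000, so flow is turbulent.
Re = 2.0330e+06 (turbulent)


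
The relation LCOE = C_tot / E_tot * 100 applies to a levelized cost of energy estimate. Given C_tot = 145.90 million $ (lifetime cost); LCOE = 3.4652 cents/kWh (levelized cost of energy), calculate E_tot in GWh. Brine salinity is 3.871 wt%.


E_tot = C_tot / LCOE * 100
E_tot = 145.90 / 3.4652 * 100
E_tot = 4210.4 GWh


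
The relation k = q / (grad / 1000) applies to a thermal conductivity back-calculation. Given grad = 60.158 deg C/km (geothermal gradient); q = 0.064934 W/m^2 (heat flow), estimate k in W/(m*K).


k = q / (grad / 1000)
k = 0.064934 / (60.158 / 1000)
k = 1.0794 W/(m*K)


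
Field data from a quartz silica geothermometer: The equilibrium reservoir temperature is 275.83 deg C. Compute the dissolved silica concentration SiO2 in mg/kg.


SiO2 = 10^(5.19 - 1309/(T_eq + 273.15))
SiO2 = 10^(5.19 - 1309/(275.83 + 273.15))
SiO2 = 639.11 mg/kg


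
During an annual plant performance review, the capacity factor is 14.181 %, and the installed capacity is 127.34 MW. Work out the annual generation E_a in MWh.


E_a = CF / 100 * cap * 8760
E_a = 14.181 / 100 * 127.34 * 8760
E_a = 1.5819e+05 MWh


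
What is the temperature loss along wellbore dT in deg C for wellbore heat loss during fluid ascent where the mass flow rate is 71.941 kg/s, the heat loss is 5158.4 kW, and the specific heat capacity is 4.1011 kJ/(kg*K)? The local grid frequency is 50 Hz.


dT = Q_loss / (mdot * cp)
dT = 5158.4 / (71.941 * 4.1011)
dT = 17.48389 K
Convert (temperature difference, 1 K = 1 deg C): 17.48389 K = 17.48389 deg C
dT = 17.484 deg C


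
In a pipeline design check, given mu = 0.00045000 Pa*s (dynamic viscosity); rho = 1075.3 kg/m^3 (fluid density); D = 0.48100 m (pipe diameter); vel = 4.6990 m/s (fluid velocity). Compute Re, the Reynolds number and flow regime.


Step 1: Re = rho*vel*D/mu = 1075.3*4.699*0.481/0.00045 = 5.4009e+06
Step 2: Re = 5.4009e+06 > 4000, so flow is turbulent.
Re = 5.4009e+06 (turbulent)


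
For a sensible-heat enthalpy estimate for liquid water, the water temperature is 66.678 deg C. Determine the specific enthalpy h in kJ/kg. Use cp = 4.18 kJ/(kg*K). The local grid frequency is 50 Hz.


h = cp * T
h = 4.18 * 66.678
h = 278.71 kJ/kg


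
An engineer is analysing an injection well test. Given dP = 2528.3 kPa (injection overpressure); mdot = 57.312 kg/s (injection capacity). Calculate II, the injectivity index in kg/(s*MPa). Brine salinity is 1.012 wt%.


II = mdot * 1000 / dP
II = 57.312 * 1000 / 2528.3
II = 22.668 kg/(s*MPa)


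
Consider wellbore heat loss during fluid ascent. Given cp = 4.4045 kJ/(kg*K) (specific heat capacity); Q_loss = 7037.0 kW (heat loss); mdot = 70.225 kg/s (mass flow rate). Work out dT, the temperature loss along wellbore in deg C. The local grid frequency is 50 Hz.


dT = Q_loss / (mdot * cp)
dT = 7037.0 / (70.225 * 4.4045)
dT = 22.75093 K
Convert (temperature difference, 1 K = 1 deg C): 22.75093 K = 22.75093 deg C
dT = 22.751 deg C


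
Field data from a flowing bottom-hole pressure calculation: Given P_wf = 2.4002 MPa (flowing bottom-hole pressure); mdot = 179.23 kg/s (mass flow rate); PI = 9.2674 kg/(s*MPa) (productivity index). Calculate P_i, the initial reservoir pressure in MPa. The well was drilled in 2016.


P_i = P_wf + mdot / PI
P_i = 2.4002 + 179.23 / 9.2674
P_i = 21.740 MPa


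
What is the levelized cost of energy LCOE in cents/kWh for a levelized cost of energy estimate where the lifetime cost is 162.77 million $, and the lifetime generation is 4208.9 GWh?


LCOE = C_tot / E_tot * 100
LCOE = 162.77 / 4208.9 * 100
LCOE = 3.8673 cents/kWh


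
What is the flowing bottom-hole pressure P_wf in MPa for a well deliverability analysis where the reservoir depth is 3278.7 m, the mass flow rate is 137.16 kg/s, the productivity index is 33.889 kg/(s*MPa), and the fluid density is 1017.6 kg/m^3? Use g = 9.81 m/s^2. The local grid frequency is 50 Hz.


Step 1: P_i = rho*g*h/1e6 = 1017.6*9.81*3278.7/1e6 = 32.73013 MPa
Step 2: P_wf = P_i - mdot/PI = 32.73013 - 137.16/33.889 = 28.683 MPa
P_wf = 28.683 MPa


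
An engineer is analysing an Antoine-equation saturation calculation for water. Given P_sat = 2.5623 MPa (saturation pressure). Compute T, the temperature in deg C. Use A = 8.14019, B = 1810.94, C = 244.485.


T = B / (A - log10(P_sat * 760 / 0.101325)) - C
T = 1810.94 / (8.14019 - log10(2.5623 * 760 / 0.101325)) - 244.485
T = 225.10 deg C
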